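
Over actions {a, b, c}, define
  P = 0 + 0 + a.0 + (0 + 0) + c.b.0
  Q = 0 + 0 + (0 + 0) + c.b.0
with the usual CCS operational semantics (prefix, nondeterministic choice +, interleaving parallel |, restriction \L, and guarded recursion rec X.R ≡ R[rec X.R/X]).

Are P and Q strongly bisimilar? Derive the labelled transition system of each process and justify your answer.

P ≁ Q

LTS(P): 3 reachable states
  s0 = 0 + 0 + a.0 + (0 + 0) + c.b.0 | -a-> s1, -c-> s2
  s1 = 0 | stopped
  s2 = b.0 | -b-> s1
LTS(Q): 3 reachable states
  t0 = 0 + 0 + (0 + 0) + c.b.0 | -c-> t1
  t1 = b.0 | -b-> t2
  t2 = 0 | stopped
Bisimilarity quotient blocks:
  B0 = {s0}
  B1 = {s1, t2}
  B2 = {s2, t1}
  B3 = {t0}
s0 ∈ B0, t0 ∈ B3 → different blocks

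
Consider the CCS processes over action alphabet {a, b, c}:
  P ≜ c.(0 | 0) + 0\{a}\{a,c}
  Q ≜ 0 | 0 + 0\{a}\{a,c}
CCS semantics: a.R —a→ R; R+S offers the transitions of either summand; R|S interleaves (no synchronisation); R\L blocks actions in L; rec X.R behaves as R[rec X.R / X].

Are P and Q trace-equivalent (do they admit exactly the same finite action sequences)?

trace-distinct — witness ⟨c⟩

P's transition system — 2 states:
  u0 = c.(0 | 0) + 0\{a}\{a,c} → --c--▸ u1
  u1 = 0 | 0 → (no moves)
Q's transition system — 1 states:
  v0 = 0 | 0 + 0\{a}\{a,c} → (no moves)
Executing c from P (initial set {u0}):
  [1] c ⇒ {u1}
  — P admits the full trace.
Executing c from Q (initial set {v0}):
  [1] c ⇒ no successor for Q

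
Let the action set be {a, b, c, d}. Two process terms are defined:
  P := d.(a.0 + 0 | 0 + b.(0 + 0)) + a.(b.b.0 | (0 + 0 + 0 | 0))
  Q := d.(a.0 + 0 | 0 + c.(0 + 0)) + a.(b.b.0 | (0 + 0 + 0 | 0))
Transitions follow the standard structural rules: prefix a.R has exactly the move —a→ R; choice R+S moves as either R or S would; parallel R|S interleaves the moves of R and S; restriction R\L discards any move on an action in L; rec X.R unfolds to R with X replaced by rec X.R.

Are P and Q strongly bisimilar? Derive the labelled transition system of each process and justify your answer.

P's transition system — 7 states:
  m0 = d.(a.0 + 0 | 0 + b.(0 + 0)) + a.(b.b.0 | (0 + 0 + 0 | 0)) ⊢ —a→ m1, —d→ m2
  m1 = b.b.0 | (0 + 0 + 0 | 0) ⊢ —b→ m3
  m2 = a.0 + 0 | 0 + b.(0 + 0) ⊢ —a→ m4, —b→ m5
  m3 = b.0 | (0 + 0 + 0 | 0) ⊢ —b→ m6
  m4 = 0 ⊢ stopped
  m5 = 0 + 0 ⊢ stopped
  m6 = 0 | (0 + 0 + 0 | 0) ⊢ stopped
Q's transition system — 7 states:
  n0 = d.(a.0 + 0 | 0 + c.(0 + 0)) + a.(b.b.0 | (0 + 0 + 0 | 0)) ⊢ —a→ n1, —d→ n2
  n1 = b.b.0 | (0 + 0 + 0 | 0) ⊢ —b→ n3
  n2 = a.0 + 0 | 0 + c.(0 + 0) ⊢ —a→ n4, —c→ n5
  n3 = b.0 | (0 + 0 + 0 | 0) ⊢ —b→ n6
  n4 = 0 ⊢ stopped
  n5 = 0 + 0 ⊢ stopped
  n6 = 0 | (0 + 0 + 0 | 0) ⊢ stopped
Bisimilarity quotient blocks:
  B0 = {m0}
  B1 = {m2}
  B2 = {m4, m5, m6, n4, n5, n6}
  B3 = {m1, n1}
  B4 = {m3, n3}
  B5 = {n0}
  B6 = {n2}
m0 ∈ B0, n0 ∈ B5 → different blocks

P ≁ Q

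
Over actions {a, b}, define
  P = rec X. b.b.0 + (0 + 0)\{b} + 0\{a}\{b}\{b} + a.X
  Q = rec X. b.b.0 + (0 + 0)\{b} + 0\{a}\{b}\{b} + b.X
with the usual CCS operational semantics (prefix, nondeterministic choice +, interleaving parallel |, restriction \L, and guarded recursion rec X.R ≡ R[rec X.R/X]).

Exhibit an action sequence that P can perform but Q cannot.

Reachable graph of P (3 states):
  s0 = rec X. b.b.0 + (0 + 0)\{b} + 0\{a}\{b}\{b} + a.X | —a→ s0, —b→ s1
  s1 = b.0 | —b→ s2
  s2 = 0 | ∅
Reachable graph of Q (3 states):
  t0 = rec X. b.b.0 + (0 + 0)\{b} + 0\{a}\{b}\{b} + b.X | —b→ t0, —b→ t1
  t1 = b.0 | —b→ t2
  t2 = 0 | ∅
Trace ⟨a⟩ through P, begin at {s0}:
  [1] a ⇒ {s0}
  — P admits the full trace.
Trace ⟨a⟩ through Q, begin at {t0}:
  [1] a ⇒ ∅  — Q cannot continue

a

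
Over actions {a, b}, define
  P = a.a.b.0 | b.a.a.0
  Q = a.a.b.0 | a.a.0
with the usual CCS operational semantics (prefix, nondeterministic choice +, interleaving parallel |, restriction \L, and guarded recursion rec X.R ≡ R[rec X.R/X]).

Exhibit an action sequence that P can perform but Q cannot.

b

P's transition system — 16 states:
  p0 = a.a.b.0 | b.a.a.0 → -a-> p1, -b-> p2
  p1 = a.b.0 | b.a.a.0 → -a-> p3, -b-> p4
  p2 = a.a.b.0 | a.a.0 → -a-> p4, -a-> p5
  p3 = b.0 | b.a.a.0 → -b-> p6, -b-> p7
  p4 = a.b.0 | a.a.0 → -a-> p7, -a-> p8
  p5 = a.a.b.0 | a.0 → -a-> p8, -a-> p9
  p6 = 0 | b.a.a.0 → -b-> p10
  p7 = b.0 | a.a.0 → -a-> p11, -b-> p10
  p8 = a.b.0 | a.0 → -a-> p11, -a-> p12
  p9 = a.a.b.0 | 0 → -a-> p12
  p10 = 0 | a.a.0 → -a-> p13
  p11 = b.0 | a.0 → -a-> p14, -b-> p13
  p12 = a.b.0 | 0 → -a-> p14
  p13 = 0 | a.0 → -a-> p15
  p14 = b.0 | 0 → -b-> p15
  p15 = 0 | 0 → ∅
Q's transition system — 12 states:
  q0 = a.a.b.0 | a.a.0 → -a-> q1, -a-> q2
  q1 = a.a.b.0 | a.0 → -a-> q3, -a-> q4
  q2 = a.b.0 | a.a.0 → -a-> q4, -a-> q5
  q3 = a.a.b.0 | 0 → -a-> q6
  q4 = a.b.0 | a.0 → -a-> q6, -a-> q7
  q5 = b.0 | a.a.0 → -a-> q7, -b-> q8
  q6 = a.b.0 | 0 → -a-> q9
  q7 = b.0 | a.0 → -a-> q9, -b-> q10
  q8 = 0 | a.a.0 → -a-> q10
  q9 = b.0 | 0 → -b-> q11
  q10 = 0 | a.0 → -a-> q11
  q11 = 0 | 0 → ∅
Run σ = ⟨b⟩ on P: start {p0}
  [1] b ⇒ {p2}
  ✓ P
Run σ = ⟨b⟩ on Q: start {q0}
  [1] b ⇒ ∅  — Q cannot continue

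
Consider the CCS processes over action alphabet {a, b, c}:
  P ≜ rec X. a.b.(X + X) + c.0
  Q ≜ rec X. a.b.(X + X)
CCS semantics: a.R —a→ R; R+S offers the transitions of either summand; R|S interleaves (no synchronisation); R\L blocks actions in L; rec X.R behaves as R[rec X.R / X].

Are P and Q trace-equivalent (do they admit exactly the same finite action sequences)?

trace-distinct — witness ⟨c⟩

Reachable graph of P (4 states):
  p0 = rec X. a.b.(X + X) + c.0 ⊢ --a--▸ p1, --c--▸ p2
  p1 = b.((rec X. a.b.(X + X) + c.0) + (rec X. a.b.(X + X) + c.0)) ⊢ --b--▸ p3
  p2 = 0 ⊢ stopped
  p3 = (rec X. a.b.(X + X) + c.0) + (rec X. a.b.(X + X) + c.0) ⊢ --a--▸ p1, --c--▸ p2
Reachable graph of Q (3 states):
  q0 = rec X. a.b.(X + X) ⊢ --a--▸ q1
  q1 = b.((rec X. a.b.(X + X)) + (rec X. a.b.(X + X))) ⊢ --b--▸ q2
  q2 = (rec X. a.b.(X + X)) + (rec X. a.b.(X + X)) ⊢ --a--▸ q1
Run σ = ⟨c⟩ on P: start {p0}
  [1] c ⇒ {p2}
  ✓ P
Run σ = ⟨c⟩ on Q: start {q0}
  [1] c ⇒ ∅ (Q stuck)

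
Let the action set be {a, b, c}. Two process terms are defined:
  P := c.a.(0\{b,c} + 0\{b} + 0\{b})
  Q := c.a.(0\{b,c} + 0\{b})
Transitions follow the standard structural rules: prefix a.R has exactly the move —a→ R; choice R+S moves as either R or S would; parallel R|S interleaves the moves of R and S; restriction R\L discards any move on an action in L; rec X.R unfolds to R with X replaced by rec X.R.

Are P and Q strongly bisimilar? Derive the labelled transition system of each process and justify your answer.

Reachable graph of P (3 states):
  p0 = c.a.(0\{b,c} + 0\{b} + 0\{b}) :: ··c··> p1
  p1 = a.(0\{b,c} + 0\{b} + 0\{b}) :: ··a··> p2
  p2 = 0\{b,c} + 0\{b} + 0\{b} :: ·
Reachable graph of Q (3 states):
  q0 = c.a.(0\{b,c} + 0\{b}) :: ··c··> q1
  q1 = a.(0\{b,c} + 0\{b}) :: ··a··> q2
  q2 = 0\{b,c} + 0\{b} :: ·
Coarsest stable partition (strong bisimilarity classes):
  B0 = {p0, q0}
  B1 = {p1, q1}
  B2 = {p2, q2}
p0 ∈ B0, q0 ∈ B0 → same block

bisimilar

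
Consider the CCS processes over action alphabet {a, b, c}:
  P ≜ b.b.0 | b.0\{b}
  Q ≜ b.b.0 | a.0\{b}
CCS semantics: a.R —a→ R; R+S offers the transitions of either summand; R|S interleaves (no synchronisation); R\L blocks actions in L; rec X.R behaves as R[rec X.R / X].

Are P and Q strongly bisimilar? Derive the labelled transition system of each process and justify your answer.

not bisimilar

Reachable graph of P (6 states):
  s0 = b.b.0 | b.0\{b} ⊢ ··b··> s1, ··b··> s2
  s1 = b.0 | b.0\{b} ⊢ ··b··> s3, ··b··> s4
  s2 = b.b.0 | 0\{b} ⊢ ··b··> s4
  s3 = 0 | b.0\{b} ⊢ ··b··> s5
  s4 = b.0 | 0\{b} ⊢ ··b··> s5
  s5 = 0 | 0\{b} ⊢ stopped
Reachable graph of Q (6 states):
  t0 = b.b.0 | a.0\{b} ⊢ ··a··> t1, ··b··> t2
  t1 = b.b.0 | 0\{b} ⊢ ··b··> t3
  t2 = b.0 | a.0\{b} ⊢ ··a··> t3, ··b··> t4
  t3 = b.0 | 0\{b} ⊢ ··b··> t5
  t4 = 0 | a.0\{b} ⊢ ··a··> t5
  t5 = 0 | 0\{b} ⊢ stopped
Partition-refinement fixed point:
  B0 = {s0}
  B1 = {s1, s2, t1}
  B2 = {s3, s4, t3}
  B3 = {s5, t5}
  B4 = {t0}
  B5 = {t2}
  B6 = {t4}
s0 ∈ B0, t0 ∈ B4 → different blocks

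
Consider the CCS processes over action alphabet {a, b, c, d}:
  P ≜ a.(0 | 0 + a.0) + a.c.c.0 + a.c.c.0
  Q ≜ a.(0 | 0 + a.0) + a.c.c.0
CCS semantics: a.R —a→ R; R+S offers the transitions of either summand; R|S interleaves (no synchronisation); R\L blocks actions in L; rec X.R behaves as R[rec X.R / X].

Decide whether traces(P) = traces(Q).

LTS(P): 5 reachable states
  u0 = a.(0 | 0 + a.0) + a.c.c.0 + a.c.c.0 has moves —a→ u1, —a→ u2
  u1 = 0 | 0 + a.0 has moves —a→ u3
  u2 = c.c.0 has moves —c→ u4
  u3 = 0 has moves stopped
  u4 = c.0 has moves —c→ u3
LTS(Q): 5 reachable states
  v0 = a.(0 | 0 + a.0) + a.c.c.0 has moves —a→ v1, —a→ v2
  v1 = 0 | 0 + a.0 has moves —a→ v3
  v2 = c.c.0 has moves —c→ v4
  v3 = 0 has moves stopped
  v4 = c.0 has moves —c→ v3
Partition-refinement fixed point:
  B0 = {u0, v0}
  B1 = {u2, v2}
  B2 = {u4, v4}
  B3 = {u3, v3}
  B4 = {u1, v1}
u0 ∈ B0, v0 ∈ B0 → same block
Bisimilar ⇒ trace-equivalent.

YES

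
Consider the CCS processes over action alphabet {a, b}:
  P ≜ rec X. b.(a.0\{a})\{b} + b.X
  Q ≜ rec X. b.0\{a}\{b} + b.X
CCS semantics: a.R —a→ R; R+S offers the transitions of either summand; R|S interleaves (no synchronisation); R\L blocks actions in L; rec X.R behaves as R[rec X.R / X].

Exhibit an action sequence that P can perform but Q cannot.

ba

P's transition system — 3 states:
  s0 = rec X. b.(a.0\{a})\{b} + b.X → --b--▸ s0, --b--▸ s1
  s1 = (a.0\{a})\{b} → --a--▸ s2
  s2 = 0\{a}\{b} → ·
Q's transition system — 2 states:
  t0 = rec X. b.0\{a}\{b} + b.X → --b--▸ t0, --b--▸ t1
  t1 = 0\{a}\{b} → ·
Executing ba from P (initial set {s0}):
  [1] b ⇒ {s0, s1}
  [2] a ⇒ {s2}
  — P admits the full trace.
Executing ba from Q (initial set {t0}):
  [1] b ⇒ {t0, t1}
  [2] a ⇒ ∅  — Q cannot continue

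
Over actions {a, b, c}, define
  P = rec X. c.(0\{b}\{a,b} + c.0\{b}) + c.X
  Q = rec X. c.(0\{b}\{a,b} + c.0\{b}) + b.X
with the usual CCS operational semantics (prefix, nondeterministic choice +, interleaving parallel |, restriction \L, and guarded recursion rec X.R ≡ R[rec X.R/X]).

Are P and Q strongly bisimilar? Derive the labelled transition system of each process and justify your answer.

not bisimilar

Reachable graph of P (3 states):
  u0 = rec X. c.(0\{b}\{a,b} + c.0\{b}) + c.X | ··c··> u0, ··c··> u1
  u1 = 0\{b}\{a,b} + c.0\{b} | ··c··> u2
  u2 = 0\{b} | ∅
Reachable graph of Q (3 states):
  v0 = rec X. c.(0\{b}\{a,b} + c.0\{b}) + b.X | ··b··> v0, ··c··> v1
  v1 = 0\{b}\{a,b} + c.0\{b} | ··c··> v2
  v2 = 0\{b} | ∅
Bisimilarity quotient blocks:
  B0 = {u0}
  B1 = {u1, v1}
  B2 = {u2, v2}
  B3 = {v0}
u0 ∈ B0, v0 ∈ B3 → different blocks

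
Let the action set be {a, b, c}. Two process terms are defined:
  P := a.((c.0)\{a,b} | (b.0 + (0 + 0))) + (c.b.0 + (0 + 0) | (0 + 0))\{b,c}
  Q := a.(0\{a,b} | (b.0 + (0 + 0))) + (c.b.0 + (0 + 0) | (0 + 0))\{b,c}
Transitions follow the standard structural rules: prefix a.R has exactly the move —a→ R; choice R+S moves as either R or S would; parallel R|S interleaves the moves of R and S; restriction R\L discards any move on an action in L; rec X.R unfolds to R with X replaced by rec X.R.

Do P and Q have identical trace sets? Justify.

LTS(P): 5 reachable states
  u0 = a.((c.0)\{a,b} | (b.0 + (0 + 0))) + (c.b.0 + (0 + 0) | (0 + 0))\{b,c} → ··a··> u1
  u1 = (c.0)\{a,b} | (b.0 + (0 + 0)) → ··b··> u2, ··c··> u3
  u2 = (c.0)\{a,b} | 0 → ··c··> u4
  u3 = 0\{a,b} | (b.0 + (0 + 0)) → ··b··> u4
  u4 = 0\{a,b} | 0 → ∅
LTS(Q): 3 reachable states
  v0 = a.(0\{a,b} | (b.0 + (0 + 0))) + (c.b.0 + (0 + 0) | (0 + 0))\{b,c} → ··a··> v1
  v1 = 0\{a,b} | (b.0 + (0 + 0)) → ··b··> v2
  v2 = 0\{a,b} | 0 → ∅
Executing ac from P (initial set {u0}):
  [1] a ⇒ {u1}
  [2] c ⇒ {u3}
  — P admits the full trace.
Executing ac from Q (initial set {v0}):
  [1] a ⇒ {v1}
  [2] c ⇒ ∅  — Q cannot continue

traces(P) ≠ traces(Q) — witness ⟨ac⟩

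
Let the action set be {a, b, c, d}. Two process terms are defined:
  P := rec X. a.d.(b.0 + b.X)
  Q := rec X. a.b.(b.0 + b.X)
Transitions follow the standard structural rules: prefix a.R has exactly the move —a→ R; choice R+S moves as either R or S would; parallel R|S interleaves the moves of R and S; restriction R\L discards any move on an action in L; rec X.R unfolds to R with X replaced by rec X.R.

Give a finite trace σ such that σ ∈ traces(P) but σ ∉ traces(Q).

P's transition system — 4 states:
  s0 = rec X. a.d.(b.0 + b.X) ⊢ —a→ s1
  s1 = d.(b.0 + b.(rec X. a.d.(b.0 + b.X))) ⊢ —d→ s2
  s2 = b.0 + b.(rec X. a.d.(b.0 + b.X)) ⊢ —b→ s0, —b→ s3
  s3 = 0 ⊢ deadlocked
Q's transition system — 4 states:
  t0 = rec X. a.b.(b.0 + b.X) ⊢ —a→ t1
  t1 = b.(b.0 + b.(rec X. a.b.(b.0 + b.X))) ⊢ —b→ t2
  t2 = b.0 + b.(rec X. a.b.(b.0 + b.X)) ⊢ —b→ t0, —b→ t3
  t3 = 0 ⊢ deadlocked
Run σ = ⟨ad⟩ on P: start {s0}
  [1] a ⇒ {s1}
  [2] d ⇒ {s2}
  P completes σ.
Run σ = ⟨ad⟩ on Q: start {t0}
  [1] a ⇒ {t1}
  [2] d ⇒ ∅ (Q stuck)

ad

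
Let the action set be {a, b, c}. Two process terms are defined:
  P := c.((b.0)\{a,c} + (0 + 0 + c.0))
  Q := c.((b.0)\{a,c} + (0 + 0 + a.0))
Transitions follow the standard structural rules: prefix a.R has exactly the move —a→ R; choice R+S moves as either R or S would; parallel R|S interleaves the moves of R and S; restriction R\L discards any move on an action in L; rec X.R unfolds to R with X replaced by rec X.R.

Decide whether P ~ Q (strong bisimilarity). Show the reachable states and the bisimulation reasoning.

not bisimilar

LTS(P): 4 reachable states
  m0 = c.((b.0)\{a,c} + (0 + 0 + c.0)) | ··c··> m1
  m1 = (b.0)\{a,c} + (0 + 0 + c.0) | ··b··> m2, ··c··> m3
  m2 = 0\{a,c} | stopped
  m3 = 0 | stopped
LTS(Q): 4 reachable states
  n0 = c.((b.0)\{a,c} + (0 + 0 + a.0)) | ··c··> n1
  n1 = (b.0)\{a,c} + (0 + 0 + a.0) | ··a··> n2, ··b··> n3
  n2 = 0 | stopped
  n3 = 0\{a,c} | stopped
Partition-refinement fixed point:
  B0 = {m0}
  B1 = {m1}
  B2 = {m2, m3, n2, n3}
  B3 = {n0}
  B4 = {n1}
m0 ∈ B0, n0 ∈ B3 → different blocks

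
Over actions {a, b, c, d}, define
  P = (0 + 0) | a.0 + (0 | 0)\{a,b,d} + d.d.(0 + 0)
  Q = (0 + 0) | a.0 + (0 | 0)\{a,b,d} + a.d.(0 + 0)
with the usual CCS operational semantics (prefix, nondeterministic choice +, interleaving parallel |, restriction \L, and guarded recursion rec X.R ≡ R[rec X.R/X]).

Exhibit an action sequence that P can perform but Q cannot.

d

LTS(P): 4 reachable states
  p0 = (0 + 0) | a.0 + (0 | 0)\{a,b,d} + d.d.(0 + 0) ⊢ -a-> p1, -d-> p2
  p1 = (0 + 0) | 0 ⊢ ∅
  p2 = d.(0 + 0) ⊢ -d-> p3
  p3 = 0 + 0 ⊢ ∅
LTS(Q): 4 reachable states
  q0 = (0 + 0) | a.0 + (0 | 0)\{a,b,d} + a.d.(0 + 0) ⊢ -a-> q1, -a-> q2
  q1 = (0 + 0) | 0 ⊢ ∅
  q2 = d.(0 + 0) ⊢ -d-> q3
  q3 = 0 + 0 ⊢ ∅
Run σ = ⟨d⟩ on P: start {p0}
  step 1 (d): {p2}
  P completes σ.
Run σ = ⟨d⟩ on Q: start {q0}
  step 1 (d): ∅ (Q stuck)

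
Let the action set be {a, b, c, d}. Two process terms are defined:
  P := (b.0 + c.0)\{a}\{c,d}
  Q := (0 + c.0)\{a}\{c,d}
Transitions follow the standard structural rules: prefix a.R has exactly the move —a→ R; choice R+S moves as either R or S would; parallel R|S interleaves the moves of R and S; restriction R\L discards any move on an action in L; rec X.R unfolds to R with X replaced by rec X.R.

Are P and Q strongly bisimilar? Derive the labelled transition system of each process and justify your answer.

NO

Reachable graph of P (2 states):
  p0 = (b.0 + c.0)\{a}\{c,d} → =b=> p1
  p1 = 0\{a}\{c,d} → stopped
Reachable graph of Q (1 states):
  q0 = (0 + c.0)\{a}\{c,d} → stopped
Coarsest stable partition (strong bisimilarity classes):
  B0 = {p0}
  B1 = {p1, q0}
p0 ∈ B0, q0 ∈ B1 → different blocks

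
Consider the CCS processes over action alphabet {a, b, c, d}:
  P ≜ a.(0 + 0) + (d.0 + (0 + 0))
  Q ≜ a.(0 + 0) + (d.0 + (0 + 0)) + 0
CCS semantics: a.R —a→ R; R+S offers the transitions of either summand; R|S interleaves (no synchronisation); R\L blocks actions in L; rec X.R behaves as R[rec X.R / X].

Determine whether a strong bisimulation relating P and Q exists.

P's transition system — 3 states:
  p0 = a.(0 + 0) + (d.0 + (0 + 0)) ⊢ ··a··> p1, ··d··> p2
  p1 = 0 + 0 ⊢ ∅
  p2 = 0 ⊢ ∅
Q's transition system — 3 states:
  q0 = a.(0 + 0) + (d.0 + (0 + 0)) + 0 ⊢ ··a··> q1, ··d··> q2
  q1 = 0 + 0 ⊢ ∅
  q2 = 0 ⊢ ∅
Partition-refinement fixed point:
  B0 = {p0, q0}
  B1 = {p1, p2, q1, q2}
p0 ∈ B0, q0 ∈ B0 → same block

YES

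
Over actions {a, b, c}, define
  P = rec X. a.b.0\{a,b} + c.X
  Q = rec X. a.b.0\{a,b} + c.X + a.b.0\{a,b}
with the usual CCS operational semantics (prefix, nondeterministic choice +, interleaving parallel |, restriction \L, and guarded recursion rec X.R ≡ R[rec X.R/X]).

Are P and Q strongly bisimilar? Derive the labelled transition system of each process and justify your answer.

P ~ Q

P's transition system — 3 states:
  s0 = rec X. a.b.0\{a,b} + c.X :: —a→ s1, —c→ s0
  s1 = b.0\{a,b} :: —b→ s2
  s2 = 0\{a,b} :: (no moves)
Q's transition system — 3 states:
  t0 = rec X. a.b.0\{a,b} + c.X + a.b.0\{a,b} :: —a→ t1, —c→ t0
  t1 = b.0\{a,b} :: —b→ t2
  t2 = 0\{a,b} :: (no moves)
Partition-refinement fixed point:
  B0 = {s0, t0}
  B1 = {s1, t1}
  B2 = {s2, t2}
s0 ∈ B0, t0 ∈ B0 → same block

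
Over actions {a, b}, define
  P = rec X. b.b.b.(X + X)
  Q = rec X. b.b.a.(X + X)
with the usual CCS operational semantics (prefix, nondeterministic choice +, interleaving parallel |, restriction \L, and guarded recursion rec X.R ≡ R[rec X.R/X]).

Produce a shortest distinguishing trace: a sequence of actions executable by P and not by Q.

P's transition system — 4 states:
  p0 = rec X. b.b.b.(X + X) ⊢ -b-> p1
  p1 = b.b.((rec X. b.b.b.(X + X)) + (rec X. b.b.b.(X + X))) ⊢ -b-> p2
  p2 = b.((rec X. b.b.b.(X + X)) + (rec X. b.b.b.(X + X))) ⊢ -b-> p3
  p3 = (rec X. b.b.b.(X + X)) + (rec X. b.b.b.(X + X)) ⊢ -b-> p1
Q's transition system — 4 states:
  q0 = rec X. b.b.a.(X + X) ⊢ -b-> q1
  q1 = b.a.((rec X. b.b.a.(X + X)) + (rec X. b.b.a.(X + X))) ⊢ -b-> q2
  q2 = a.((rec X. b.b.a.(X + X)) + (rec X. b.b.a.(X + X))) ⊢ -a-> q3
  q3 = (rec X. b.b.a.(X + X)) + (rec X. b.b.a.(X + X)) ⊢ -b-> q1
Run σ = ⟨bbb⟩ on P: start {p0}
  after b @ step 1: {p1}
  after b @ step 2: {p2}
  after b @ step 3: {p3}
  P completes σ.
Run σ = ⟨bbb⟩ on Q: start {q0}
  after b @ step 1: {q1}
  after b @ step 2: {q2}
  after b @ step 3: ∅ (Q stuck)

bbb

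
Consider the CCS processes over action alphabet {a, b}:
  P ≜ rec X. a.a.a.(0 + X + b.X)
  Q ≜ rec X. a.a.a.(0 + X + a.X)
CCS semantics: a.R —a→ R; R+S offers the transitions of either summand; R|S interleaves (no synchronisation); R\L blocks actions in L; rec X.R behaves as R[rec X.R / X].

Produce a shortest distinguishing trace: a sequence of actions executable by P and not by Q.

Reachable graph of P (4 states):
  s0 = rec X. a.a.a.(0 + X + b.X) ⊢ ··a··> s1
  s1 = a.a.(0 + (rec X. a.a.a.(0 + X + b.X)) + b.(rec X. a.a.a.(0 + X + b.X))) ⊢ ··a··> s2
  s2 = a.(0 + (rec X. a.a.a.(0 + X + b.X)) + b.(rec X. a.a.a.(0 + X + b.X))) ⊢ ··a··> s3
  s3 = 0 + (rec X. a.a.a.(0 + X + b.X)) + b.(rec X. a.a.a.(0 + X + b.X)) ⊢ ··a··> s1, ··b··> s0
Reachable graph of Q (4 states):
  t0 = rec X. a.a.a.(0 + X + a.X) ⊢ ··a··> t1
  t1 = a.a.(0 + (rec X. a.a.a.(0 + X + a.X)) + a.(rec X. a.a.a.(0 + X + a.X))) ⊢ ··a··> t2
  t2 = a.(0 + (rec X. a.a.a.(0 + X + a.X)) + a.(rec X. a.a.a.(0 + X + a.X))) ⊢ ··a··> t3
  t3 = 0 + (rec X. a.a.a.(0 + X + a.X)) + a.(rec X. a.a.a.(0 + X + a.X)) ⊢ ··a··> t0, ··a··> t1
Trace ⟨aaab⟩ through P, begin at {s0}:
  after a @ step 1: {s1}
  after a @ step 2: {s2}
  after a @ step 3: {s3}
  after b @ step 4: {s0}
  — P admits the full trace.
Trace ⟨aaab⟩ through Q, begin at {t0}:
  after a @ step 1: {t1}
  after a @ step 2: {t2}
  after a @ step 3: {t3}
  after b @ step 4: no successor for Q

aaab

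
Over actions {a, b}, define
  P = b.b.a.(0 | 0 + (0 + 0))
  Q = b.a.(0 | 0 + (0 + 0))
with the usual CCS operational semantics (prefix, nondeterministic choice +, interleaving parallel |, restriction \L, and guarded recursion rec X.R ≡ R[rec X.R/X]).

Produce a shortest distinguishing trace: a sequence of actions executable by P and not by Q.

LTS(P): 4 reachable states
  u0 = b.b.a.(0 | 0 + (0 + 0)) has moves --b--▸ u1
  u1 = b.a.(0 | 0 + (0 + 0)) has moves --b--▸ u2
  u2 = a.(0 | 0 + (0 + 0)) has moves --a--▸ u3
  u3 = 0 | 0 + (0 + 0) has moves (no moves)
LTS(Q): 3 reachable states
  v0 = b.a.(0 | 0 + (0 + 0)) has moves --b--▸ v1
  v1 = a.(0 | 0 + (0 + 0)) has moves --a--▸ v2
  v2 = 0 | 0 + (0 + 0) has moves (no moves)
Executing bb from P (initial set {u0}):
  step 1 (b): {u1}
  step 2 (b): {u2}
  ✓ P
Executing bb from Q (initial set {v0}):
  step 1 (b): {v1}
  step 2 (b): no successor for Q

bb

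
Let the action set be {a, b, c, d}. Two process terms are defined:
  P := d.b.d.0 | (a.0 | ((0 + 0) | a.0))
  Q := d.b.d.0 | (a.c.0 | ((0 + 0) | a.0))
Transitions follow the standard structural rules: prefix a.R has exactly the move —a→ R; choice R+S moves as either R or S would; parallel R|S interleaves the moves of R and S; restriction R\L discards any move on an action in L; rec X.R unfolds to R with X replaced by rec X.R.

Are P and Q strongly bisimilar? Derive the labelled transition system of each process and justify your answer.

NO

Reachable graph of P (16 states):
  s0 = d.b.d.0 | (a.0 | ((0 + 0) | a.0)) → =a=> s1, =a=> s2, =d=> s3
  s1 = d.b.d.0 | (0 | ((0 + 0) | a.0)) → =a=> s4, =d=> s5
  s2 = d.b.d.0 | (a.0 | ((0 + 0) | 0)) → =a=> s4, =d=> s6
  s3 = b.d.0 | (a.0 | ((0 + 0) | a.0)) → =a=> s5, =a=> s6, =b=> s7
  s4 = d.b.d.0 | (0 | ((0 + 0) | 0)) → =d=> s8
  s5 = b.d.0 | (0 | ((0 + 0) | a.0)) → =a=> s8, =b=> s9
  s6 = b.d.0 | (a.0 | ((0 + 0) | 0)) → =a=> s8, =b=> s10
  s7 = d.0 | (a.0 | ((0 + 0) | a.0)) → =a=> s10, =a=> s9, =d=> s11
  s8 = b.d.0 | (0 | ((0 + 0) | 0)) → =b=> s12
  s9 = d.0 | (0 | ((0 + 0) | a.0)) → =a=> s12, =d=> s13
  s10 = d.0 | (a.0 | ((0 + 0) | 0)) → =a=> s12, =d=> s14
  s11 = 0 | (a.0 | ((0 + 0) | a.0)) → =a=> s13, =a=> s14
  s12 = d.0 | (0 | ((0 + 0) | 0)) → =d=> s15
  s13 = 0 | (0 | ((0 + 0) | a.0)) → =a=> s15
  s14 = 0 | (a.0 | ((0 + 0) | 0)) → =a=> s15
  s15 = 0 | (0 | ((0 + 0) | 0)) → stopped
Reachable graph of Q (24 states):
  t0 = d.b.d.0 | (a.c.0 | ((0 + 0) | a.0)) → =a=> t1, =a=> t2, =d=> t3
  t1 = d.b.d.0 | (a.c.0 | ((0 + 0) | 0)) → =a=> t4, =d=> t5
  t2 = d.b.d.0 | (c.0 | ((0 + 0) | a.0)) → =a=> t4, =c=> t6, =d=> t7
  t3 = b.d.0 | (a.c.0 | ((0 + 0) | a.0)) → =a=> t5, =a=> t7, =b=> t8
  t4 = d.b.d.0 | (c.0 | ((0 + 0) | 0)) → =c=> t9, =d=> t10
  t5 = b.d.0 | (a.c.0 | ((0 + 0) | 0)) → =a=> t10, =b=> t11
  t6 = d.b.d.0 | (0 | ((0 + 0) | a.0)) → =a=> t9, =d=> t12
  t7 = b.d.0 | (c.0 | ((0 + 0) | a.0)) → =a=> t10, =b=> t13, =c=> t12
  t8 = d.0 | (a.c.0 | ((0 + 0) | a.0)) → =a=> t11, =a=> t13, =d=> t14
  t9 = d.b.d.0 | (0 | ((0 + 0) | 0)) → =d=> t15
  t10 = b.d.0 | (c.0 | ((0 + 0) | 0)) → =b=> t16, =c=> t15
  t11 = d.0 | (a.c.0 | ((0 + 0) | 0)) → =a=> t16, =d=> t17
  t12 = b.d.0 | (0 | ((0 + 0) | a.0)) → =a=> t15, =b=> t18
  t13 = d.0 | (c.0 | ((0 + 0) | a.0)) → =a=> t16, =c=> t18, =d=> t19
  t14 = 0 | (a.c.0 | ((0 + 0) | a.0)) → =a=> t17, =a=> t19
  t15 = b.d.0 | (0 | ((0 + 0) | 0)) → =b=> t20
  t16 = d.0 | (c.0 | ((0 + 0) | 0)) → =c=> t20, =d=> t21
  t17 = 0 | (a.c.0 | ((0 + 0) | 0)) → =a=> t21
  t18 = d.0 | (0 | ((0 + 0) | a.0)) → =a=> t20, =d=> t22
  t19 = 0 | (c.0 | ((0 + 0) | a.0)) → =a=> t21, =c=> t22
  t20 = d.0 | (0 | ((0 + 0) | 0)) → =d=> t23
  t21 = 0 | (c.0 | ((0 + 0) | 0)) → =c=> t23
  t22 = 0 | (0 | ((0 + 0) | a.0)) → =a=> t23
  t23 = 0 | (0 | ((0 + 0) | 0)) → stopped
Partition-refinement fixed point:
  B0 = {s0}
  B1 = {s3}
  B2 = {s5, s6, t12}
  B3 = {s8, t15}
  B4 = {s12, t20}
  B5 = {s15, t23}
  B6 = {s10, s9, t18}
  B7 = {s13, s14, t22}
  B8 = {s7}
  B9 = {s11}
  B10 = {s1, s2, t6}
  B11 = {s4, t9}
  B12 = {t0}
  B13 = {t1}
  B14 = {t4}
  B15 = {t10}
  B16 = {t16}
  B17 = {t21}
  B18 = {t5}
  B19 = {t11}
  B20 = {t17}
  B21 = {t3}
  B22 = {t7}
  B23 = {t13}
  B24 = {t19}
  B25 = {t8}
  B26 = {t14}
  B27 = {t2}
s0 ∈ B0, t0 ∈ B12 → different blocks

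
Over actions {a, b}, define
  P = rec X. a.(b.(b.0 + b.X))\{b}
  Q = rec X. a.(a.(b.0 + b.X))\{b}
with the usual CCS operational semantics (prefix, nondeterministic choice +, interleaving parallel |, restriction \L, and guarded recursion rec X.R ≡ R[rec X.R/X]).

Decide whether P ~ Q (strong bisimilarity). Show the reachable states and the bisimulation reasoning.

P ≁ Q

P's transition system — 2 states:
  p0 = rec X. a.(b.(b.0 + b.X))\{b} has moves =a=> p1
  p1 = (b.(b.0 + b.(rec X. a.(b.(b.0 + b.X))\{b})))\{b} has moves ∅
Q's transition system — 3 states:
  q0 = rec X. a.(a.(b.0 + b.X))\{b} has moves =a=> q1
  q1 = (a.(b.0 + b.(rec X. a.(a.(b.0 + b.X))\{b})))\{b} has moves =a=> q2
  q2 = (b.0 + b.(rec X. a.(a.(b.0 + b.X))\{b}))\{b} has moves ∅
Coarsest stable partition (strong bisimilarity classes):
  B0 = {p0, q1}
  B1 = {p1, q2}
  B2 = {q0}
p0 ∈ B0, q0 ∈ B2 → different blocks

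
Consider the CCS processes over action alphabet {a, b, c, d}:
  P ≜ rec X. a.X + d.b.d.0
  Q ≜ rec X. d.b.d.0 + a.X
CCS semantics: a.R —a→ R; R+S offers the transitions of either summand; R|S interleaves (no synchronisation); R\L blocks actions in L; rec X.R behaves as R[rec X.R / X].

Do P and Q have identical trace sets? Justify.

traces(P) = traces(Q)

Reachable graph of P (4 states):
  s0 = rec X. a.X + d.b.d.0 has moves -a-> s0, -d-> s1
  s1 = b.d.0 has moves -b-> s2
  s2 = d.0 has moves -d-> s3
  s3 = 0 has moves ·
Reachable graph of Q (4 states):
  t0 = rec X. d.b.d.0 + a.X has moves -a-> t0, -d-> t1
  t1 = b.d.0 has moves -b-> t2
  t2 = d.0 has moves -d-> t3
  t3 = 0 has moves ·
Partition-refinement fixed point:
  B0 = {s0, t0}
  B1 = {s1, t1}
  B2 = {s2, t2}
  B3 = {s3, t3}
s0 ∈ B0, t0 ∈ B0 → same block
Bisimilar ⇒ trace-equivalent.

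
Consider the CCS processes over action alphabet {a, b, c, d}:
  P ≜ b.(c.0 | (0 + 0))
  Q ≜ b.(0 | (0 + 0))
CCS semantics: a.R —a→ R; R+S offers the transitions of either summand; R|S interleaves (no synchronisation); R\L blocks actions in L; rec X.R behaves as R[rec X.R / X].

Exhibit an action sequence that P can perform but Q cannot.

P's transition system — 3 states:
  m0 = b.(c.0 | (0 + 0)) ⊢ =b=> m1
  m1 = c.0 | (0 + 0) ⊢ =c=> m2
  m2 = 0 | (0 + 0) ⊢ stopped
Q's transition system — 2 states:
  n0 = b.(0 | (0 + 0)) ⊢ =b=> n1
  n1 = 0 | (0 + 0) ⊢ stopped
Executing bc from P (initial set {m0}):
  [1] b ⇒ {m1}
  [2] c ⇒ {m2}
  P completes σ.
Executing bc from Q (initial set {n0}):
  [1] b ⇒ {n1}
  [2] c ⇒ no successor for Q

bc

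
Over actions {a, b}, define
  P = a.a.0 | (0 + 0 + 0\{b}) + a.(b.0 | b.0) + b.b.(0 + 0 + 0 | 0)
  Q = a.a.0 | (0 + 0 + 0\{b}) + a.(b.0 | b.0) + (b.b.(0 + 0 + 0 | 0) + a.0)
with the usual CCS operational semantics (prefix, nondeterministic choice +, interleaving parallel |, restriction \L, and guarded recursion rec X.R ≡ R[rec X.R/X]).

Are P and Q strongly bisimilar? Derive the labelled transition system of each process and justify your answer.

Reachable graph of P (9 states):
  p0 = a.a.0 | (0 + 0 + 0\{b}) + a.(b.0 | b.0) + b.b.(0 + 0 + 0 | 0) has moves =a=> p1, =a=> p2, =b=> p3
  p1 = a.0 | (0 + 0 + 0\{b}) has moves =a=> p4
  p2 = b.0 | b.0 has moves =b=> p5, =b=> p6
  p3 = b.(0 + 0 + 0 | 0) has moves =b=> p7
  p4 = 0 | (0 + 0 + 0\{b}) has moves ·
  p5 = 0 | b.0 has moves =b=> p8
  p6 = b.0 | 0 has moves =b=> p8
  p7 = 0 + 0 + 0 | 0 has moves ·
  p8 = 0 | 0 has moves ·
Reachable graph of Q (10 states):
  q0 = a.a.0 | (0 + 0 + 0\{b}) + a.(b.0 | b.0) + (b.b.(0 + 0 + 0 | 0) + a.0) has moves =a=> q1, =a=> q2, =a=> q3, =b=> q4
  q1 = 0 has moves ·
  q2 = a.0 | (0 + 0 + 0\{b}) has moves =a=> q5
  q3 = b.0 | b.0 has moves =b=> q6, =b=> q7
  q4 = b.(0 + 0 + 0 | 0) has moves =b=> q8
  q5 = 0 | (0 + 0 + 0\{b}) has moves ·
  q6 = 0 | b.0 has moves =b=> q9
  q7 = b.0 | 0 has moves =b=> q9
  q8 = 0 + 0 + 0 | 0 has moves ·
  q9 = 0 | 0 has moves ·
Coarsest stable partition (strong bisimilarity classes):
  B0 = {p0}
  B1 = {p1, q2}
  B2 = {p4, p7, p8, q1, q5, q8, q9}
  B3 = {p3, p5, p6, q4, q6, q7}
  B4 = {p2, q3}
  B5 = {q0}
p0 ∈ B0, q0 ∈ B5 → different blocks

P ≁ Q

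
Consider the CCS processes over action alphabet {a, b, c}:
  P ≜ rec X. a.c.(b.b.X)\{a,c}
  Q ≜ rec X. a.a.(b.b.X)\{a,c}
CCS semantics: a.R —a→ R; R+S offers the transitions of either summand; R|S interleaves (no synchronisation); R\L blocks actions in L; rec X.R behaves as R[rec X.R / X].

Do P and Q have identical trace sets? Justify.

Reachable graph of P (5 states):
  m0 = rec X. a.c.(b.b.X)\{a,c} | —a→ m1
  m1 = c.(b.b.(rec X. a.c.(b.b.X)\{a,c}))\{a,c} | —c→ m2
  m2 = (b.b.(rec X. a.c.(b.b.X)\{a,c}))\{a,c} | —b→ m3
  m3 = (b.(rec X. a.c.(b.b.X)\{a,c}))\{a,c} | —b→ m4
  m4 = (rec X. a.c.(b.b.X)\{a,c})\{a,c} | stopped
Reachable graph of Q (5 states):
  n0 = rec X. a.a.(b.b.X)\{a,c} | —a→ n1
  n1 = a.(b.b.(rec X. a.a.(b.b.X)\{a,c}))\{a,c} | —a→ n2
  n2 = (b.b.(rec X. a.a.(b.b.X)\{a,c}))\{a,c} | —b→ n3
  n3 = (b.(rec X. a.a.(b.b.X)\{a,c}))\{a,c} | —b→ n4
  n4 = (rec X. a.a.(b.b.X)\{a,c})\{a,c} | stopped
Run σ = ⟨ac⟩ on P: start {m0}
  after a @ step 1: {m1}
  after c @ step 2: {m2}
  — P admits the full trace.
Run σ = ⟨ac⟩ on Q: start {n0}
  after a @ step 1: {n1}
  after c @ step 2: ∅ (Q stuck)

trace-distinct — witness ⟨ac⟩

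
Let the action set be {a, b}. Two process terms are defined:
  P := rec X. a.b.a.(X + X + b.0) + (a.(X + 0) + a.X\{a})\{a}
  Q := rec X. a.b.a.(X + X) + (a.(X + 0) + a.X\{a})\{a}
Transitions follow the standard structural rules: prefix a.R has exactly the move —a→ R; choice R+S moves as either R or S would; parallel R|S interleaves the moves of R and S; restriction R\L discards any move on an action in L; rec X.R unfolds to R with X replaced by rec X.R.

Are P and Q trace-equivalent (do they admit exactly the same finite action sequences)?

LTS(P): 5 reachable states
  p0 = rec X. a.b.a.(X + X + b.0) + (a.(X + 0) + a.X\{a})\{a} ⊢ -a-> p1
  p1 = b.a.((rec X. a.b.a.(X + X + b.0) + (a.(X + 0) + a.X\{a})\{a}) + (rec X. a.b.a.(X + X + b.0) + (a.(X + 0) + a.X\{a})\{a}) + b.0) ⊢ -b-> p2
  p2 = a.((rec X. a.b.a.(X + X + b.0) + (a.(X + 0) + a.X\{a})\{a}) + (rec X. a.b.a.(X + X + b.0) + (a.(X + 0) + a.X\{a})\{a}) + b.0) ⊢ -a-> p3
  p3 = (rec X. a.b.a.(X + X + b.0) + (a.(X + 0) + a.X\{a})\{a}) + (rec X. a.b.a.(X + X + b.0) + (a.(X + 0) + a.X\{a})\{a}) + b.0 ⊢ -a-> p1, -b-> p4
  p4 = 0 ⊢ stopped
LTS(Q): 4 reachable states
  q0 = rec X. a.b.a.(X + X) + (a.(X + 0) + a.X\{a})\{a} ⊢ -a-> q1
  q1 = b.a.((rec X. a.b.a.(X + X) + (a.(X + 0) + a.X\{a})\{a}) + (rec X. a.b.a.(X + X) + (a.(X + 0) + a.X\{a})\{a})) ⊢ -b-> q2
  q2 = a.((rec X. a.b.a.(X + X) + (a.(X + 0) + a.X\{a})\{a}) + (rec X. a.b.a.(X + X) + (a.(X + 0) + a.X\{a})\{a})) ⊢ -a-> q3
  q3 = (rec X. a.b.a.(X + X) + (a.(X + 0) + a.X\{a})\{a}) + (rec X. a.b.a.(X + X) + (a.(X + 0) + a.X\{a})\{a}) ⊢ -a-> q1
Trace ⟨abab⟩ through P, begin at {p0}:
  after a @ step 1: {p1}
  after b @ step 2: {p2}
  after a @ step 3: {p3}
  after b @ step 4: {p4}
  — P admits the full trace.
Trace ⟨abab⟩ through Q, begin at {q0}:
  after a @ step 1: {q1}
  after b @ step 2: {q2}
  after a @ step 3: {q3}
  after b @ step 4: no successor for Q

traces(P) ≠ traces(Q) — witness ⟨abab⟩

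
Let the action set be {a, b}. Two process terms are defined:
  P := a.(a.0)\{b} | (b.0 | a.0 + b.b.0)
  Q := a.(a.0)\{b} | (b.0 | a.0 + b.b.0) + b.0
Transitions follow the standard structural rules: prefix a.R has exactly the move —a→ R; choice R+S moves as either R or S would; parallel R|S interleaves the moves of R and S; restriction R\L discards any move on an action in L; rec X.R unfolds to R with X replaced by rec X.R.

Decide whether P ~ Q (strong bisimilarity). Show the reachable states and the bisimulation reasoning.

NO

Reachable graph of P (18 states):
  p0 = a.(a.0)\{b} | (b.0 | a.0 + b.b.0) | =a=> p1, =a=> p2, =b=> p3, =b=> p4
  p1 = (a.0)\{b} | (b.0 | a.0 + b.b.0) | =a=> p5, =a=> p6, =b=> p7, =b=> p8
  p2 = a.(a.0)\{b} | (b.0 | 0) | =a=> p5, =b=> p9
  p3 = a.(a.0)\{b} | (0 | a.0) | =a=> p7, =a=> p9
  p4 = a.(a.0)\{b} | b.0 | =a=> p8, =b=> p10
  p5 = (a.0)\{b} | (b.0 | 0) | =a=> p11, =b=> p12
  p6 = 0\{b} | (b.0 | a.0 + b.b.0) | =a=> p11, =b=> p13, =b=> p14
  p7 = (a.0)\{b} | (0 | a.0) | =a=> p12, =a=> p13
  p8 = (a.0)\{b} | b.0 | =a=> p14, =b=> p15
  p9 = a.(a.0)\{b} | (0 | 0) | =a=> p12
  p10 = a.(a.0)\{b} | 0 | =a=> p15
  p11 = 0\{b} | (b.0 | 0) | =b=> p16
  p12 = (a.0)\{b} | (0 | 0) | =a=> p16
  p13 = 0\{b} | (0 | a.0) | =a=> p16
  p14 = 0\{b} | b.0 | =b=> p17
  p15 = (a.0)\{b} | 0 | =a=> p17
  p16 = 0\{b} | (0 | 0) | deadlocked
  p17 = 0\{b} | 0 | deadlocked
Reachable graph of Q (19 states):
  q0 = a.(a.0)\{b} | (b.0 | a.0 + b.b.0) + b.0 | =a=> q1, =a=> q2, =b=> q3, =b=> q4, =b=> q5
  q1 = (a.0)\{b} | (b.0 | a.0 + b.b.0) | =a=> q6, =a=> q7, =b=> q8, =b=> q9
  q2 = a.(a.0)\{b} | (b.0 | 0) | =a=> q6, =b=> q10
  q3 = 0 | deadlocked
  q4 = a.(a.0)\{b} | (0 | a.0) | =a=> q10, =a=> q8
  q5 = a.(a.0)\{b} | b.0 | =a=> q9, =b=> q11
  q6 = (a.0)\{b} | (b.0 | 0) | =a=> q12, =b=> q13
  q7 = 0\{b} | (b.0 | a.0 + b.b.0) | =a=> q12, =b=> q14, =b=> q15
  q8 = (a.0)\{b} | (0 | a.0) | =a=> q13, =a=> q14
  q9 = (a.0)\{b} | b.0 | =a=> q15, =b=> q16
  q10 = a.(a.0)\{b} | (0 | 0) | =a=> q13
  q11 = a.(a.0)\{b} | 0 | =a=> q16
  q12 = 0\{b} | (b.0 | 0) | =b=> q17
  q13 = (a.0)\{b} | (0 | 0) | =a=> q17
  q14 = 0\{b} | (0 | a.0) | =a=> q17
  q15 = 0\{b} | b.0 | =b=> q18
  q16 = (a.0)\{b} | 0 | =a=> q18
  q17 = 0\{b} | (0 | 0) | deadlocked
  q18 = 0\{b} | 0 | deadlocked
Bisimilarity quotient blocks:
  B0 = {p0}
  B1 = {p2, p4, q2, q5}
  B2 = {p5, p8, q6, q9}
  B3 = {p12, p13, p15, q13, q14, q16}
  B4 = {p16, p17, q17, q18, q3}
  B5 = {p11, p14, q12, q15}
  B6 = {p10, p7, p9, q10, q11, q8}
  B7 = {p3, q4}
  B8 = {p1, q1}
  B9 = {p6, q7}
  B10 = {q0}
p0 ∈ B0, q0 ∈ B10 → different blocks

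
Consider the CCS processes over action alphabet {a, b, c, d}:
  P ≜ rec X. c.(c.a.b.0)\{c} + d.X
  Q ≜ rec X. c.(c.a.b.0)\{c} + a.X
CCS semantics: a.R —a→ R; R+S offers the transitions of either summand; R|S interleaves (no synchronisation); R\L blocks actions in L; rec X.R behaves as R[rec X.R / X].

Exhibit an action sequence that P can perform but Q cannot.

Reachable graph of P (2 states):
  p0 = rec X. c.(c.a.b.0)\{c} + d.X → -c-> p1, -d-> p0
  p1 = (c.a.b.0)\{c} → ∅
Reachable graph of Q (2 states):
  q0 = rec X. c.(c.a.b.0)\{c} + a.X → -a-> q0, -c-> q1
  q1 = (c.a.b.0)\{c} → ∅
Trace ⟨d⟩ through P, begin at {p0}:
  step 1 (d): {p0}
  ✓ P
Trace ⟨d⟩ through Q, begin at {q0}:
  step 1 (d): no successor for Q

d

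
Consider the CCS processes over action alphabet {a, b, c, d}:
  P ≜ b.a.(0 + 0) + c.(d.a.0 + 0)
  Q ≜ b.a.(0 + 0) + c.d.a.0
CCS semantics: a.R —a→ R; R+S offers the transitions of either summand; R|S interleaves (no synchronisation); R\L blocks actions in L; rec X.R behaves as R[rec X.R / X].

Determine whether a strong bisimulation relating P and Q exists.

YES

LTS(P): 6 reachable states
  s0 = b.a.(0 + 0) + c.(d.a.0 + 0) ⊢ -b-> s1, -c-> s2
  s1 = a.(0 + 0) ⊢ -a-> s3
  s2 = d.a.0 + 0 ⊢ -d-> s4
  s3 = 0 + 0 ⊢ ∅
  s4 = a.0 ⊢ -a-> s5
  s5 = 0 ⊢ ∅
LTS(Q): 6 reachable states
  t0 = b.a.(0 + 0) + c.d.a.0 ⊢ -b-> t1, -c-> t2
  t1 = a.(0 + 0) ⊢ -a-> t3
  t2 = d.a.0 ⊢ -d-> t4
  t3 = 0 + 0 ⊢ ∅
  t4 = a.0 ⊢ -a-> t5
  t5 = 0 ⊢ ∅
Bisimilarity quotient blocks:
  B0 = {s0, t0}
  B1 = {s2, t2}
  B2 = {s1, s4, t1, t4}
  B3 = {s3, s5, t3, t5}
s0 ∈ B0, t0 ∈ B0 → same block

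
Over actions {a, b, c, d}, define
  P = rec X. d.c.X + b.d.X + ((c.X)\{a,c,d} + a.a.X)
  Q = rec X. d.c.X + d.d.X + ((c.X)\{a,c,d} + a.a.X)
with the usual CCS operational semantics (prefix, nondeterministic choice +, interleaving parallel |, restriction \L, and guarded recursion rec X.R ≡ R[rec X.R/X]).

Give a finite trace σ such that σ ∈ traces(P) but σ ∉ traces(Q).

b

Reachable graph of P (4 states):
  s0 = rec X. d.c.X + b.d.X + ((c.X)\{a,c,d} + a.a.X) → --a--▸ s1, --b--▸ s2, --d--▸ s3
  s1 = a.(rec X. d.c.X + b.d.X + ((c.X)\{a,c,d} + a.a.X)) → --a--▸ s0
  s2 = d.(rec X. d.c.X + b.d.X + ((c.X)\{a,c,d} + a.a.X)) → --d--▸ s0
  s3 = c.(rec X. d.c.X + b.d.X + ((c.X)\{a,c,d} + a.a.X)) → --c--▸ s0
Reachable graph of Q (4 states):
  t0 = rec X. d.c.X + d.d.X + ((c.X)\{a,c,d} + a.a.X) → --a--▸ t1, --d--▸ t2, --d--▸ t3
  t1 = a.(rec X. d.c.X + d.d.X + ((c.X)\{a,c,d} + a.a.X)) → --a--▸ t0
  t2 = c.(rec X. d.c.X + d.d.X + ((c.X)\{a,c,d} + a.a.X)) → --c--▸ t0
  t3 = d.(rec X. d.c.X + d.d.X + ((c.X)\{a,c,d} + a.a.X)) → --d--▸ t0
Run σ = ⟨b⟩ on P: start {s0}
  [1] b ⇒ {s2}
  P completes σ.
Run σ = ⟨b⟩ on Q: start {t0}
  [1] b ⇒ ∅  — Q cannot continue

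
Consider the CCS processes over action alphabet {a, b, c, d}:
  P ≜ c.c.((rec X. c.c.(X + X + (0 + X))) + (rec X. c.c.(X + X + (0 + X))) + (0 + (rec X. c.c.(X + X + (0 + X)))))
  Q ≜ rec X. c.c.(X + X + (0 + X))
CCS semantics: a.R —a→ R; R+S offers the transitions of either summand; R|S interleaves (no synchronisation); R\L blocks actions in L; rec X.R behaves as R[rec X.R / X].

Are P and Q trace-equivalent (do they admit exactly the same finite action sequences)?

YES

Reachable graph of P (3 states):
  m0 = c.c.((rec X. c.c.(X + X + (0 + X))) + (rec X. c.c.(X + X + (0 + X))) + (0 + (rec X. c.c.(X + X + (0 + X))))) has moves —c→ m1
  m1 = c.((rec X. c.c.(X + X + (0 + X))) + (rec X. c.c.(X + X + (0 + X))) + (0 + (rec X. c.c.(X + X + (0 + X))))) has moves —c→ m2
  m2 = (rec X. c.c.(X + X + (0 + X))) + (rec X. c.c.(X + X + (0 + X))) + (0 + (rec X. c.c.(X + X + (0 + X)))) has moves —c→ m1
Reachable graph of Q (3 states):
  n0 = rec X. c.c.(X + X + (0 + X)) has moves —c→ n1
  n1 = c.((rec X. c.c.(X + X + (0 + X))) + (rec X. c.c.(X + X + (0 + X))) + (0 + (rec X. c.c.(X + X + (0 + X))))) has moves —c→ n2
  n2 = (rec X. c.c.(X + X + (0 + X))) + (rec X. c.c.(X + X + (0 + X))) + (0 + (rec X. c.c.(X + X + (0 + X)))) has moves —c→ n1
Partition-refinement fixed point:
  B0 = {m0, m1, m2, n0, n1, n2}
m0 ∈ B0, n0 ∈ B0 → same block
Bisimilar ⇒ trace-equivalent.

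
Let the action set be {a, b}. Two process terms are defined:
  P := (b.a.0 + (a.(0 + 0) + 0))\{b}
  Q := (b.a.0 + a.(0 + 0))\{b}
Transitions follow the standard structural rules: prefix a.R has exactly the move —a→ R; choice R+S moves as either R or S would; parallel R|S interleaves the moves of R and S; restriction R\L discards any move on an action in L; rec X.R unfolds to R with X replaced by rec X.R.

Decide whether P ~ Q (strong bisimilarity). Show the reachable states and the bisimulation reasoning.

P's transition system — 2 states:
  p0 = (b.a.0 + (a.(0 + 0) + 0))\{b} has moves -a-> p1
  p1 = (0 + 0)\{b} has moves ∅
Q's transition system — 2 states:
  q0 = (b.a.0 + a.(0 + 0))\{b} has moves -a-> q1
  q1 = (0 + 0)\{b} has moves ∅
Coarsest stable partition (strong bisimilarity classes):
  B0 = {p0, q0}
  B1 = {p1, q1}
p0 ∈ B0, q0 ∈ B0 → same block

bisimilar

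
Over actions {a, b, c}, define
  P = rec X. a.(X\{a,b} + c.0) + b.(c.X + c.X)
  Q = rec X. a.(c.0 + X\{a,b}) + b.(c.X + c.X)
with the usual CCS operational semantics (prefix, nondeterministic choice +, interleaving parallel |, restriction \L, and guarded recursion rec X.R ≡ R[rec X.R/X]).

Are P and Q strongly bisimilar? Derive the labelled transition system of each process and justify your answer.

P ~ Q

P's transition system — 4 states:
  u0 = rec X. a.(X\{a,b} + c.0) + b.(c.X + c.X) → --a--▸ u1, --b--▸ u2
  u1 = (rec X. a.(X\{a,b} + c.0) + b.(c.X + c.X))\{a,b} + c.0 → --c--▸ u3
  u2 = c.(rec X. a.(X\{a,b} + c.0) + b.(c.X + c.X)) + c.(rec X. a.(X\{a,b} + c.0) + b.(c.X + c.X)) → --c--▸ u0
  u3 = 0 → ·
Q's transition system — 4 states:
  v0 = rec X. a.(c.0 + X\{a,b}) + b.(c.X + c.X) → --a--▸ v1, --b--▸ v2
  v1 = c.0 + (rec X. a.(c.0 + X\{a,b}) + b.(c.X + c.X))\{a,b} → --c--▸ v3
  v2 = c.(rec X. a.(c.0 + X\{a,b}) + b.(c.X + c.X)) + c.(rec X. a.(c.0 + X\{a,b}) + b.(c.X + c.X)) → --c--▸ v0
  v3 = 0 → ·
Coarsest stable partition (strong bisimilarity classes):
  B0 = {u0, v0}
  B1 = {u1, v1}
  B2 = {u3, v3}
  B3 = {u2, v2}
u0 ∈ B0, v0 ∈ B0 → same block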